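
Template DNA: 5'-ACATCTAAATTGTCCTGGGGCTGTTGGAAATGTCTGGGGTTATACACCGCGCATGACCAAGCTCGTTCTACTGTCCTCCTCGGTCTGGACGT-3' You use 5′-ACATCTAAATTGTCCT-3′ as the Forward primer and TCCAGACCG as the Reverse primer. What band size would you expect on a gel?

The forward primer matches the template at positions 1–16.
Reverse complement of the reverse primer: CGGTCTGGA. This occurs on the top strand at positions 81–89.
The product runs from position 1 to position 89, so its length is 89 − 1 + 1 = 89 bp.

89 bp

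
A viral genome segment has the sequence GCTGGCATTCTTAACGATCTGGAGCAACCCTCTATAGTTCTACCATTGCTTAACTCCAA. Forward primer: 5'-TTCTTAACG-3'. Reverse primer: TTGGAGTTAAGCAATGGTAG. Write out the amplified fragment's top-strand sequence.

Scanning the template, TTCTTAACG occurs at positions 8–16; this primer anneals to the bottom strand there with its 3' end pointing downstream.
Reverse complement of the reverse primer: CTACCATTGCTTAACTCCAA. This occurs on the top strand at positions 40–59.
The product is the template from position 8 through 59 (52 bp).

5'-TTCTTAACGATCTGGAGCAACCCTCTATAGTTCTACCATTGCTTAACTCCAA-3'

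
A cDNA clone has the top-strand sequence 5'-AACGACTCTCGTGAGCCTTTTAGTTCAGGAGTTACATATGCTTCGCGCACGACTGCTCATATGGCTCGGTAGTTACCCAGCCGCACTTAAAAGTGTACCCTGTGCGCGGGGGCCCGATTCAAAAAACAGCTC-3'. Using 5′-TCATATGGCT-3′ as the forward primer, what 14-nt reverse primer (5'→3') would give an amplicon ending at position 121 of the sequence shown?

The forward primer binds at positions 57–66; the product's 3' end on the top strand is position 121.
The reverse primer anneals to the top strand over positions 108–121, i.e. to GGGGGCCCGATTCA.
Its sequence written 5'→3' is the reverse complement: TGAATCGGGCCCCC.

5'-TGAATCGGGCCCCC-3'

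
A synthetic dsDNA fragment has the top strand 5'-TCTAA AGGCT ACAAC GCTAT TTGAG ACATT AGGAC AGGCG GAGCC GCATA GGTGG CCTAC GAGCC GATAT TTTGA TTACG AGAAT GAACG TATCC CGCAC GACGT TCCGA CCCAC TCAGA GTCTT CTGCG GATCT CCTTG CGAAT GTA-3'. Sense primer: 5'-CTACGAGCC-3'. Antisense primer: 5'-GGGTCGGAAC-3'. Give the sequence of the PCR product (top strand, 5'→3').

Scanning the template, CTACGAGCC occurs at positions 57–65; this primer anneals to the bottom strand there with its 3' end pointing downstream.
Reverse complement of the reverse primer: GTTCCGACCC. This occurs on the top strand at positions 104–113.
The product is the template from position 57 through 113 (57 bp).

5'-CTACGAGCCGATATTTTGATTACGAGAATGAACGTATCCCGCACGACGTTCCGACCC-3'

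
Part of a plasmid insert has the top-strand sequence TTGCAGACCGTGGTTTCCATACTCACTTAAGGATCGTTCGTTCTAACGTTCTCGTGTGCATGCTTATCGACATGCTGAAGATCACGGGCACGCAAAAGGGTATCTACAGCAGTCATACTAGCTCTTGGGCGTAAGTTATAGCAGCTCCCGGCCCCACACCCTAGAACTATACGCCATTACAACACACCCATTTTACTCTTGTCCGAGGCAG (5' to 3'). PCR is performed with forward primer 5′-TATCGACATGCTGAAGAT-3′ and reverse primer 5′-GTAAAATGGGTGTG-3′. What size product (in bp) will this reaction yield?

Forward primer TATCGACATGCTGAAGAT is found on the top strand at positions 65–82.
The reverse primer's reverse complement is CACACCCATTTTAC, which matches the template at positions 183–196.
Amplicon spans positions 65–196: 132 bp.

132 bp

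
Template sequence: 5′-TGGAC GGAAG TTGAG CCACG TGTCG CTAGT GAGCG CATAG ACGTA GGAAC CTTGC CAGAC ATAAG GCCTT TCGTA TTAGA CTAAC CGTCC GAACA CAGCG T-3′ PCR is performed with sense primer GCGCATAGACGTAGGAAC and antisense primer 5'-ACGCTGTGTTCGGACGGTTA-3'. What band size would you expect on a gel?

The forward primer matches the template at positions 33–50.
Reverse complement of the reverse primer: TAACCGTCCGAACACAGCGT. This occurs on the top strand at positions 82–101.
Product length = (reverse-primer end) − (forward-primer start) + 1 = 101 − 33 + 1 = 69 bp.

69 bp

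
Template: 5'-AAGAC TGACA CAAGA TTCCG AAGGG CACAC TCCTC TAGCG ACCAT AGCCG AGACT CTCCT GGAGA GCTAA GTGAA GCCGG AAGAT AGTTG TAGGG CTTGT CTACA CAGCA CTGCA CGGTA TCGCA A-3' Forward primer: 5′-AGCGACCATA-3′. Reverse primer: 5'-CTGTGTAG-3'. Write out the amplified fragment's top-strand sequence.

Scanning the template, AGCGACCATA occurs at positions 37–46; this primer anneals to the bottom strand there with its 3' end pointing downstream.
The reverse primer's reverse complement is CTACACAG, which matches the template at positions 101–108.
The product is the template from position 37 through 108 (72 bp).

5'-AGCGACCATAGCCGAGACTCTCCTGGAGAGCTAAGTGAAGCCGGAAGATAGTTGTAGGGCTTGTCTACACAG-3'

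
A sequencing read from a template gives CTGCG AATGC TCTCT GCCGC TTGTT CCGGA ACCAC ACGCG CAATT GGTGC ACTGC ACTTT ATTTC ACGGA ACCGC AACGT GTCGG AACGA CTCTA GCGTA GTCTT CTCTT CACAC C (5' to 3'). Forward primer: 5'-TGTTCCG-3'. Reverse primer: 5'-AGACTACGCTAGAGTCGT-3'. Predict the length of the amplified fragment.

83 bp

Scanning the template, TGTTCCG occurs at positions 22–28; this primer anneals to the bottom strand there with its 3' end pointing downstream.
Reverse complement of the reverse primer: ACGACTCTAGCGTAGTCT. This occurs on the top strand at positions 87–104.
Product length = (reverse-primer end) − (forward-primer start) + 1 = 104 − 22 + 1 = 83 bp.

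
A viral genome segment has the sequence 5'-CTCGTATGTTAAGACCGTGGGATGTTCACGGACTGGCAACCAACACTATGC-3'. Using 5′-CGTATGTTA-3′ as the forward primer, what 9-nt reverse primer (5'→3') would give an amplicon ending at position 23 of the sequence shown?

The forward primer binds at positions 3–11; the product's 3' end on the top strand is position 23.
The reverse primer anneals to the top strand over positions 15–23, i.e. to CCGTGGGAT.
Its sequence written 5'→3' is the reverse complement: ATCCCACGG.

5'-ATCCCACGG-3'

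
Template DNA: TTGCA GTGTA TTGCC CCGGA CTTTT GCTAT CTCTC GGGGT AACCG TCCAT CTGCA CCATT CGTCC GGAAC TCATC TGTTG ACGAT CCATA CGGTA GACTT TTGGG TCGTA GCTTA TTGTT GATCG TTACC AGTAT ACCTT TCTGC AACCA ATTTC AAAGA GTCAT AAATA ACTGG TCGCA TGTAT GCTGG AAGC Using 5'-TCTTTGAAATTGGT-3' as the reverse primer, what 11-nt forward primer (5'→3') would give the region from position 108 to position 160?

5'-GTAGCTTATTG-3'

The reverse primer's reverse complement ACCAATTTCAAAGA matches the template at positions 147–160; the product starts at position 108.
The forward primer is identical to the top strand over positions 108–118: GTAGCTTATTG.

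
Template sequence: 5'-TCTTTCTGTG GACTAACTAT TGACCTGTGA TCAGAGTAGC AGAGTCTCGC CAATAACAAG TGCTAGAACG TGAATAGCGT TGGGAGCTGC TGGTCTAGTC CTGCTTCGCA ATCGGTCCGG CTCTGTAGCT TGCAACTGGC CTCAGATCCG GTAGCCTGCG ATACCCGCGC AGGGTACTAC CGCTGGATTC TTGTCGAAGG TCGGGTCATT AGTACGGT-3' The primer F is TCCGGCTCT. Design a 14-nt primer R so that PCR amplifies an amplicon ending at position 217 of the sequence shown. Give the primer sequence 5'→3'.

5'-CCGTACTAATGACC-3'

The forward primer binds at positions 116–124; the product's 3' end on the top strand is position 217.
The reverse primer anneals to the top strand over positions 204–217, i.e. to GGTCATTAGTACGG.
Its sequence written 5'→3' is the reverse complement: CCGTACTAATGACC.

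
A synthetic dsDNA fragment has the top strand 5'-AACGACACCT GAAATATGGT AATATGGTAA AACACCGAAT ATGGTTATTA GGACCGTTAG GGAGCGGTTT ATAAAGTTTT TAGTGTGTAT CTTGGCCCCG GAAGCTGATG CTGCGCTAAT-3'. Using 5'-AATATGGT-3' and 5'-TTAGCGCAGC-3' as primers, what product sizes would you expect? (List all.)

The forward primer AATATGGT matches the top strand at positions 13–20, 21–28, 38–45.
The reverse primer's reverse complement is GCTGCGCTAA, matching at positions 110–119.
Each forward site pairs with the reverse site to give a product ending at position 119: sizes 107, 99, 82 bp.

107 bp, 99 bp, 82 bp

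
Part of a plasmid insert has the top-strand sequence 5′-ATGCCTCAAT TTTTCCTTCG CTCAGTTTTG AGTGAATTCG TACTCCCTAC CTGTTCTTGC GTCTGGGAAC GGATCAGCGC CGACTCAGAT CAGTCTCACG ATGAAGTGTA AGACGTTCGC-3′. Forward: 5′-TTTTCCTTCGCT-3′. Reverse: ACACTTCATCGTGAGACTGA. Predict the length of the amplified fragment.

99 bp

Forward primer TTTTCCTTCGCT is found on the top strand at positions 11–22.
The reverse primer's reverse complement is TCAGTCTCACGATGAAGTGT, which matches the template at positions 90–109.
Amplicon spans positions 11–109: 99 bp.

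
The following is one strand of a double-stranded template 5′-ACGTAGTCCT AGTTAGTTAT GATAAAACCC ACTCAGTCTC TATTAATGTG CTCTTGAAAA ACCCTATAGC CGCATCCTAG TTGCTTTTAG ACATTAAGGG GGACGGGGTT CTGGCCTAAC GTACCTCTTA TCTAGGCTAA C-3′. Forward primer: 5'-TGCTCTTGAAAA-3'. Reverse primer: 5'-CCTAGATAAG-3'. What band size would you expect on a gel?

Scanning the template, TGCTCTTGAAAA occurs at positions 49–60; this primer anneals to the bottom strand there with its 3' end pointing downstream.
Taking the reverse complement of CCTAGATAAG gives CTTATCTAGG, found at positions 127–136 on the template; the primer anneals here to the top strand with its 3' end pointing upstream.
Product length = (reverse-primer end) − (forward-primer start) + 1 = 136 − 49 + 1 = 88 bp.

88 bp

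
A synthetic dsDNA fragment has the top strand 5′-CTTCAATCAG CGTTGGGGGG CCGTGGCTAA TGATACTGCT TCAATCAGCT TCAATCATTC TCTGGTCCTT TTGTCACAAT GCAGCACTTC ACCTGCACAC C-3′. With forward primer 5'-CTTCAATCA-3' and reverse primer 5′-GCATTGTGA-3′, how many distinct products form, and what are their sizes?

The forward primer CTTCAATCA matches the top strand at positions 1–9, 39–47, 49–57.
The reverse primer's reverse complement is TCACAATGC, matching at positions 74–82.
Each forward site pairs with the reverse site to give a product ending at position 82: sizes 82, 44, 34 bp.

Three products: 82 bp, 44 bp, 34 bp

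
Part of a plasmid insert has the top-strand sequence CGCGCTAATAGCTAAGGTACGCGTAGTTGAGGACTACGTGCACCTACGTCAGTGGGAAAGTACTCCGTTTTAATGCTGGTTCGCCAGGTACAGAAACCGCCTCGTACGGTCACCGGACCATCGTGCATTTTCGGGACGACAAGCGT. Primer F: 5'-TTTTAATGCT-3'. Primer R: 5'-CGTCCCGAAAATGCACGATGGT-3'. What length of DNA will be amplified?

Forward primer TTTTAATGCT is found on the top strand at positions 68–77.
The reverse primer's reverse complement is ACCATCGTGCATTTTCGGGACG, which matches the template at positions 117–138.
Product length = (reverse-primer end) − (forward-primer start) + 1 = 138 − 68 + 1 = 71 bp.

71 bp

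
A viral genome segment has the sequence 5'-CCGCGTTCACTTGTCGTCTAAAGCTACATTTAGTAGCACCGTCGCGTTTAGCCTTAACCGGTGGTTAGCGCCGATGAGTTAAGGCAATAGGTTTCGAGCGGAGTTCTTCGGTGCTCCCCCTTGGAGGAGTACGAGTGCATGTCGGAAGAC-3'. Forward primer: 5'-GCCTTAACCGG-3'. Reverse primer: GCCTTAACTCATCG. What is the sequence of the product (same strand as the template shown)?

The forward primer matches the template at positions 51–61.
The reverse primer's reverse complement is CGATGAGTTAAGGC, which matches the template at positions 72–85.
The product is the template from position 51 through 85 (35 bp).

5'-GCCTTAACCGGTGGTTAGCGCCGATGAGTTAAGGC-3'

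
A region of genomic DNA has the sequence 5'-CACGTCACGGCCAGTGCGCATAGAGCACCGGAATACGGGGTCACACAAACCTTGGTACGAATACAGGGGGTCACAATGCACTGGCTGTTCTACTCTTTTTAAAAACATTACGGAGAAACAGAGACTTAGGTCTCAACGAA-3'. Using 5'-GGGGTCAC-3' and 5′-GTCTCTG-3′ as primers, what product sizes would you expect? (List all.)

The forward primer GGGGTCAC matches the top strand at positions 37–44, 67–74.
The reverse primer's reverse complement is CAGAGAC, matching at positions 119–125.
Each forward site pairs with the reverse site to give a product ending at position 125: sizes 89, 59 bp.

89 bp, 59 bp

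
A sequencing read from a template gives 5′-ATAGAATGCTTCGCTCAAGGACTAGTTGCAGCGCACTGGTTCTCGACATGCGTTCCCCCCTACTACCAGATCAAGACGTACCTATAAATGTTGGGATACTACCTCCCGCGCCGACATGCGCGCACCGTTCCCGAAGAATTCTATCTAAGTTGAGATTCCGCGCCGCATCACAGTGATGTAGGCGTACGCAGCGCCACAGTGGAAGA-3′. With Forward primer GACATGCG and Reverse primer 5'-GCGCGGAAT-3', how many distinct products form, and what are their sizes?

Two products: 119 bp, 51 bp

The forward primer GACATGCG matches the top strand at positions 45–52, 113–120.
The reverse primer's reverse complement is ATTCCGCGC, matching at positions 155–163.
Each forward site pairs with the reverse site to give a product ending at position 163: sizes 119, 51 bp.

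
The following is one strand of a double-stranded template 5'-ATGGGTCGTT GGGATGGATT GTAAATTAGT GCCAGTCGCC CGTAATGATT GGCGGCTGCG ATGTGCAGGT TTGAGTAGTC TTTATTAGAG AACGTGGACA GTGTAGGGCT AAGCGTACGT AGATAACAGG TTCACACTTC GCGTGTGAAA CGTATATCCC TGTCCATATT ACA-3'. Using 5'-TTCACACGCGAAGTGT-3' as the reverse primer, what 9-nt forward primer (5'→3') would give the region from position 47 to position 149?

The reverse primer's reverse complement ACACTTCGCGTGTGAA matches the template at positions 134–149; the product starts at position 47.
The forward primer is identical to the top strand over positions 47–55: GATTGGCGG.

5'-GATTGGCGG-3'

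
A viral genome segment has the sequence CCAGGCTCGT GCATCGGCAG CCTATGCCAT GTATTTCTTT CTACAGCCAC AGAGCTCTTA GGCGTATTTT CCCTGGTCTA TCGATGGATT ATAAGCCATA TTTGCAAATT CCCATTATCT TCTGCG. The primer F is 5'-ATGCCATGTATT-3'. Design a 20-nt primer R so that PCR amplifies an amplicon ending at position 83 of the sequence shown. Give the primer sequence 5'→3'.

The forward primer binds at positions 24–35; the product's 3' end on the top strand is position 83.
The reverse primer anneals to the top strand over positions 64–83, i.e. to GTATTTTCCCTGGTCTATCG.
Its sequence written 5'→3' is the reverse complement: CGATAGACCAGGGAAAATAC.

5'-CGATAGACCAGGGAAAATAC-3'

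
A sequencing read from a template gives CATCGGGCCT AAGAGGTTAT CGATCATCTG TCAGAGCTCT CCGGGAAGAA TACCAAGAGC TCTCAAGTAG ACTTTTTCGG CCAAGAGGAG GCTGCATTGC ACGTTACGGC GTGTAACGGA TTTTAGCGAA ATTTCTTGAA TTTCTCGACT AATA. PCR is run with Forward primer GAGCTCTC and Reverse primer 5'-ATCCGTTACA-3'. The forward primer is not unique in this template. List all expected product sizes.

The forward primer GAGCTCTC matches the top strand at positions 34–41, 57–64.
The reverse primer's reverse complement is TGTAACGGAT, matching at positions 112–121.
Each forward site pairs with the reverse site to give a product ending at position 121: sizes 88, 65 bp.

88 bp, 65 bp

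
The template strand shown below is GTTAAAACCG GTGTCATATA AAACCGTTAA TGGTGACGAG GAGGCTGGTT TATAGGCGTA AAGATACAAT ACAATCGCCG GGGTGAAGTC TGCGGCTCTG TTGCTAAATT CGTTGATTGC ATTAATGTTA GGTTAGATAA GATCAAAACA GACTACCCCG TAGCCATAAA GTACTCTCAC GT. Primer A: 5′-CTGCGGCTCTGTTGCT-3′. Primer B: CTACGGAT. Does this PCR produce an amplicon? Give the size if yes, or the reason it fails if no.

Primer B (CTACGGAT) does not match the top strand, and its reverse complement ATCCGTAG does not match either.
With no annealing site for primer B, no amplification occurs.

No product — primer B has no binding site in the template.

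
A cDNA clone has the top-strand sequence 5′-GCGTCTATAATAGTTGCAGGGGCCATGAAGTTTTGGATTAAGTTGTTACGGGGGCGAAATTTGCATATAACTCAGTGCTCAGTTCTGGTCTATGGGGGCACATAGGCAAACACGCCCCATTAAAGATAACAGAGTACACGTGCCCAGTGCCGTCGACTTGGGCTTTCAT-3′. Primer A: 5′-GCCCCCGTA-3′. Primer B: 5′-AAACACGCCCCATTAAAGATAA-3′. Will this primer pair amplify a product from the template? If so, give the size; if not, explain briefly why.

Primer A (GCCCCCGTA) has reverse complement TACGGGGGC, which matches the top strand at positions 47–55; primer A anneals to the top strand there with its 3' end pointing upstream toward position 47.
Primer B (AAACACGCCCCATTAAAGATAA) matches the top strand directly at positions 108–129; it anneals to the bottom strand with its 3' end pointing downstream toward position 129.
The 3' ends diverge (primer A extends toward position 1, primer B toward position 169), so the primers never converge on a shared product.

No product — the primers' 3' ends point away from each other.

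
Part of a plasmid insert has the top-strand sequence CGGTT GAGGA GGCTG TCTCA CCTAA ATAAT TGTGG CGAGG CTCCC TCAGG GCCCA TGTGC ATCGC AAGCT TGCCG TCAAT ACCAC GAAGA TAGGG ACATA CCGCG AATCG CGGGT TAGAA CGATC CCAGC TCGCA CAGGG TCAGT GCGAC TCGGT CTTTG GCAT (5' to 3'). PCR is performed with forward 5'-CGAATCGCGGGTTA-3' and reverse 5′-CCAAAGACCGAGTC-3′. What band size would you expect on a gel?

Scanning the template, CGAATCGCGGGTTA occurs at positions 104–117; this primer anneals to the bottom strand there with its 3' end pointing downstream.
Taking the reverse complement of CCAAAGACCGAGTC gives GACTCGGTCTTTGG, found at positions 148–161 on the template; the primer anneals here to the top strand with its 3' end pointing upstream.
The product runs from position 104 to position 161, so its length is 161 − 104 + 1 = 58 bp.

58 bp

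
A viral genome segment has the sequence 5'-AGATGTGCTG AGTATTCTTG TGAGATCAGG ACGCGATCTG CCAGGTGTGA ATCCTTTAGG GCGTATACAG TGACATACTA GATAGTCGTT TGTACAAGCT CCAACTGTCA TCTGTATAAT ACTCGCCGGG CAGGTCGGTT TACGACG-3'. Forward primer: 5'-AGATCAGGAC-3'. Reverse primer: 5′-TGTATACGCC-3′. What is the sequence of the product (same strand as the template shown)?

5'-AGATCAGGACGCGATCTGCCAGGTGTGAATCCTTTAGGGCGTATACA-3'

The forward primer matches the template at positions 23–32.
The reverse primer's reverse complement is GGCGTATACA, which matches the template at positions 60–69.
The product is the template from position 23 through 69 (47 bp).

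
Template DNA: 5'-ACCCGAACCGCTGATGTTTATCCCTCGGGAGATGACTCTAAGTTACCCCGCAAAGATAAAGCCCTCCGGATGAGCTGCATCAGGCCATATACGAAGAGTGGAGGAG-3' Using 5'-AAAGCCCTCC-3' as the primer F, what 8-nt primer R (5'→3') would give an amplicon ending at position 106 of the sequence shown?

The forward primer binds at positions 58–67; the product's 3' end on the top strand is position 106.
The reverse primer anneals to the top strand over positions 99–106, i.e. to TGGAGGAG.
Its sequence written 5'→3' is the reverse complement: CTCCTCCA.

5'-CTCCTCCA-3'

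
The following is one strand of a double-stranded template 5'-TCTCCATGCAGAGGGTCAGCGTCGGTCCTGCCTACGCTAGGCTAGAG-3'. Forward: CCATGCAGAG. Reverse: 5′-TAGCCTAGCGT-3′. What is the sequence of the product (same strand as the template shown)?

5'-CCATGCAGAGGGTCAGCGTCGGTCCTGCCTACGCTAGGCTA-3'

The forward primer matches the template at positions 4–13.
Reverse complement of the reverse primer: ACGCTAGGCTA. This occurs on the top strand at positions 34–44.
The product is the template from position 4 through 44 (41 bp).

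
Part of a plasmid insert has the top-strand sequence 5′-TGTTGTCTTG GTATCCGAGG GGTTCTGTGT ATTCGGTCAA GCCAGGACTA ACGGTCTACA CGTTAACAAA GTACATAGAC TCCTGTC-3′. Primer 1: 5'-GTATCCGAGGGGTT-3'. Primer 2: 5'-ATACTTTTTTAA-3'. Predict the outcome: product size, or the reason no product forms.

Primer 2 (ATACTTTTTTAA) does not match the top strand, and its reverse complement TTAAAAAAGTAT does not match either.
With no annealing site for primer 2, no amplification occurs.

No product — primer 2 has no binding site in the template.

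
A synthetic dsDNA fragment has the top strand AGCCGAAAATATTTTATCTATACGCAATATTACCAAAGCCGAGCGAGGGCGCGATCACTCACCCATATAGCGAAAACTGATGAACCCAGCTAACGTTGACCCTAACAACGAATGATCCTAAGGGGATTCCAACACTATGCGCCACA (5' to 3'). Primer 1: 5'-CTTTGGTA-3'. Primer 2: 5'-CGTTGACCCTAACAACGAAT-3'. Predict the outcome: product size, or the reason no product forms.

No product — the primers' 3' ends point away from each other.

Primer 1 (CTTTGGTA) has reverse complement TACCAAAG, which matches the top strand at positions 31–38; primer 1 anneals to the top strand there with its 3' end pointing upstream toward position 31.
Primer 2 (CGTTGACCCTAACAACGAAT) matches the top strand directly at positions 94–113; it anneals to the bottom strand with its 3' end pointing downstream toward position 113.
The 3' ends diverge (primer 1 extends toward position 1, primer 2 toward position 146), so the primers never converge on a shared product.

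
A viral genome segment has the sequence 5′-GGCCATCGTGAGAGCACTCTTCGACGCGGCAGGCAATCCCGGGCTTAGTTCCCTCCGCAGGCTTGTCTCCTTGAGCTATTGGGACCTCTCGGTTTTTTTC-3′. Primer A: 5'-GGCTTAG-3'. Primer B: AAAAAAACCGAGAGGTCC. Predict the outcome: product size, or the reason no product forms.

Yes — a 58 bp product.

Primer A (GGCTTAG) matches the top strand at positions 42–48; it acts as a forward primer.
Primer B's reverse complement is GGACCTCTCGGTTTTTTT, matching the top strand at positions 82–99; it acts as a reverse primer.
The 3' ends face each other across positions 42–99, giving a 58 bp product.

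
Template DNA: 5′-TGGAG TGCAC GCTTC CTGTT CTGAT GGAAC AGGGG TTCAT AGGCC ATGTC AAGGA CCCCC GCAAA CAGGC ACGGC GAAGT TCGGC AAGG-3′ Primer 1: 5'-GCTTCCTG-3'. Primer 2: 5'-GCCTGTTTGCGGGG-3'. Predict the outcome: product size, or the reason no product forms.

Yes — a 60 bp product.

Primer 1 (GCTTCCTG) matches the top strand at positions 11–18; it acts as a forward primer.
Primer 2's reverse complement is CCCCGCAAACAGGC, matching the top strand at positions 57–70; it acts as a reverse primer.
The 3' ends face each other across positions 11–70, giving a 60 bp product.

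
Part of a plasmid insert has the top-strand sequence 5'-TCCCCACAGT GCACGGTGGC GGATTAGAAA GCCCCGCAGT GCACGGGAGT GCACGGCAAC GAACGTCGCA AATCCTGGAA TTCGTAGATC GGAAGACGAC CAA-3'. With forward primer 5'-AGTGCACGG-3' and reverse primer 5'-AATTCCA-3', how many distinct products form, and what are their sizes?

Three products: 75 bp, 45 bp, 35 bp

The forward primer AGTGCACGG matches the top strand at positions 8–16, 38–46, 48–56.
The reverse primer's reverse complement is TGGAATT, matching at positions 76–82.
Each forward site pairs with the reverse site to give a product ending at position 82: sizes 75, 45, 35 bp.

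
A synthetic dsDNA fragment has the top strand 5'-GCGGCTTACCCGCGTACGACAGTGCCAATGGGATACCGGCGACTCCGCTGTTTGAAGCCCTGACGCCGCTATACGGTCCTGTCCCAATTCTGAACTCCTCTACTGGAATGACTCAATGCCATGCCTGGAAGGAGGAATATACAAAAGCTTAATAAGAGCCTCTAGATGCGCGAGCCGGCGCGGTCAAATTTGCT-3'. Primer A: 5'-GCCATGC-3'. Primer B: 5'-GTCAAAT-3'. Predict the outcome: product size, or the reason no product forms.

No product — both primers anneal to the same strand and extend in the same direction.

Primer A (GCCATGC) matches the top strand at positions 118–124 (3' end points downstream).
Primer B (GTCAAAT) also matches the top strand directly, at positions 183–189 — its reverse complement ATTTGAC is not present.
Both primers anneal to the bottom strand with 3' ends pointing the same way, so neither can prime synthesis back toward the other.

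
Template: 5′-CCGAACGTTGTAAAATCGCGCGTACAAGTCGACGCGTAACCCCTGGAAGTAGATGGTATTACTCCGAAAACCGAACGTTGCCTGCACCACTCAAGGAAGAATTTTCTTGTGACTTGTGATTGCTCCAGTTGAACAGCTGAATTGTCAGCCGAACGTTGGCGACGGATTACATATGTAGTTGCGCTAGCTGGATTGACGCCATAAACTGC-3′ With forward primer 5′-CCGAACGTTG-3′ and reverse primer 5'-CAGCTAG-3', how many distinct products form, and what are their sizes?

The forward primer CCGAACGTTG matches the top strand at positions 1–10, 71–80, 149–158.
The reverse primer's reverse complement is CTAGCTG, matching at positions 184–190.
Each forward site pairs with the reverse site to give a product ending at position 190: sizes 190, 120, 42 bp.

Three products: 190 bp, 120 bp, 42 bp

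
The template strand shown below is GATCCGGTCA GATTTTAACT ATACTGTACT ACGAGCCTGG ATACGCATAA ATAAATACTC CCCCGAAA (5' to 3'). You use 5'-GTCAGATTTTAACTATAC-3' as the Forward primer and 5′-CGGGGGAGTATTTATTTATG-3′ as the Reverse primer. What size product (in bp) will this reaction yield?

Forward primer GTCAGATTTTAACTATAC is found on the top strand at positions 7–24.
Taking the reverse complement of CGGGGGAGTATTTATTTATG gives CATAAATAAATACTCCCCCG, found at positions 46–65 on the template; the primer anneals here to the top strand with its 3' end pointing upstream.
Product length = (reverse-primer end) − (forward-primer start) + 1 = 65 − 7 + 1 = 59 bp.

59 bp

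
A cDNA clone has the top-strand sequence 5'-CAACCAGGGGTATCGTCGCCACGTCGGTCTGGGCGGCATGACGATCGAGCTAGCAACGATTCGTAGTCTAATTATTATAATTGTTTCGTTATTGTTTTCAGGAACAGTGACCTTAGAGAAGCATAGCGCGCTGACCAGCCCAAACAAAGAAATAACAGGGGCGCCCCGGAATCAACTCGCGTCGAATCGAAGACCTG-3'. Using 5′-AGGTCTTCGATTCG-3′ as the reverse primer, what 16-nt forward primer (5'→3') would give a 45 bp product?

5'-ATAACAGGGGCGCCCC-3'

The reverse primer's reverse complement CGAATCGAAGACCT matches the template at positions 183–196, so the product ends at position 196.
A 45 bp product then starts at position 196 − 45 + 1 = 152.
The forward primer is identical to the top strand there: ATAACAGGGGCGCCCC.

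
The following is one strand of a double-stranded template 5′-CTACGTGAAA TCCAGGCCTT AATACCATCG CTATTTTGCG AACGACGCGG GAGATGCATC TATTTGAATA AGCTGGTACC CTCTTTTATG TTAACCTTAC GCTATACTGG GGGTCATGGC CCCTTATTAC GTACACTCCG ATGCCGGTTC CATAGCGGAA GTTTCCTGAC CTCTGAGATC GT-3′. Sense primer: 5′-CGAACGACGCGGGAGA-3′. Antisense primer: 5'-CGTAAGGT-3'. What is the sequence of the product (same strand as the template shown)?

Scanning the template, CGAACGACGCGGGAGA occurs at positions 39–54; this primer anneals to the bottom strand there with its 3' end pointing downstream.
Reverse complement of the reverse primer: ACCTTACG. This occurs on the top strand at positions 94–101.
The product is the template from position 39 through 101 (63 bp).

5'-CGAACGACGCGGGAGATGCATCTATTTGAATAAGCTGGTACCCTCTTTTATGTTAACCTTACG-3'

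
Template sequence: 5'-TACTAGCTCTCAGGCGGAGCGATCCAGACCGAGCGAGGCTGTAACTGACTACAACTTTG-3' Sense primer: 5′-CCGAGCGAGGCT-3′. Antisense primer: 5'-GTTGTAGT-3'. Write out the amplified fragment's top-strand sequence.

The forward primer matches the template at positions 29–40.
The reverse primer's reverse complement is ACTACAAC, which matches the template at positions 48–55.
The product is the template from position 29 through 55 (27 bp).

5'-CCGAGCGAGGCTGTAACTGACTACAAC-3'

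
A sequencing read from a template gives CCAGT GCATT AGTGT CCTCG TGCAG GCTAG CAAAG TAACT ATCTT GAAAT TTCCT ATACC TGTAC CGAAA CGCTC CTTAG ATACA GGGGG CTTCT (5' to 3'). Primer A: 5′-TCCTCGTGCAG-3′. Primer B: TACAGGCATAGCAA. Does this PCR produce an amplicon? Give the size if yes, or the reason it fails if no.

Primer B (TACAGGCATAGCAA) does not match the top strand, and its reverse complement TTGCTATGCCTGTA does not match either.
With no annealing site for primer B, no amplification occurs.

No product — primer B has no binding site in the template.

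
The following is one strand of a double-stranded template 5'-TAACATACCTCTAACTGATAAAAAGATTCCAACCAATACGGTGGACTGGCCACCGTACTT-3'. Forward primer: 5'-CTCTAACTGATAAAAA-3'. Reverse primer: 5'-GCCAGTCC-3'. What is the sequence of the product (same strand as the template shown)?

5'-CTCTAACTGATAAAAAGATTCCAACCAATACGGTGGACTGGC-3'

Scanning the template, CTCTAACTGATAAAAA occurs at positions 9–24; this primer anneals to the bottom strand there with its 3' end pointing downstream.
Reverse complement of the reverse primer: GGACTGGC. This occurs on the top strand at positions 43–50.
The product is the template from position 9 through 50 (42 bp).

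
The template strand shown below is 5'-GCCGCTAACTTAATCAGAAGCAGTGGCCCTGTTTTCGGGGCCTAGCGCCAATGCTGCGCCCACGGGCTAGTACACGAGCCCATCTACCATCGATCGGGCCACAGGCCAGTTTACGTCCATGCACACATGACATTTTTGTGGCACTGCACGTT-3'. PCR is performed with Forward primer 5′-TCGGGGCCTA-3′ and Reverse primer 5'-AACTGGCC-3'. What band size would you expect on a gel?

77 bp

The forward primer matches the template at positions 35–44.
Reverse complement of the reverse primer: GGCCAGTT. This occurs on the top strand at positions 104–111.
Amplicon spans positions 35–111: 77 bp.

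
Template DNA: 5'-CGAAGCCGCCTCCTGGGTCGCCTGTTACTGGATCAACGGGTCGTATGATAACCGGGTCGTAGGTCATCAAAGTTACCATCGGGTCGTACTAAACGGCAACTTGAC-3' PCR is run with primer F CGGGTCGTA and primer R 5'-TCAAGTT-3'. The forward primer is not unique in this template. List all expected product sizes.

The forward primer CGGGTCGTA matches the top strand at positions 37–45, 53–61, 80–88.
The reverse primer's reverse complement is AACTTGA, matching at positions 98–104.
Each forward site pairs with the reverse site to give a product ending at position 104: sizes 68, 52, 25 bp.

68 bp, 52 bp, 25 bp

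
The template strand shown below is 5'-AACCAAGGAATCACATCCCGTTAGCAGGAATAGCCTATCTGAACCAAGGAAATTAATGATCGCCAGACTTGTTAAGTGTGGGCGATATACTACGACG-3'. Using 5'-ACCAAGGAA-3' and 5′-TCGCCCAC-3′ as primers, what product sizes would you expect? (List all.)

84 bp, 43 bp

The forward primer ACCAAGGAA matches the top strand at positions 2–10, 43–51.
The reverse primer's reverse complement is GTGGGCGA, matching at positions 78–85.
Each forward site pairs with the reverse site to give a product ending at position 85: sizes 84, 43 bp.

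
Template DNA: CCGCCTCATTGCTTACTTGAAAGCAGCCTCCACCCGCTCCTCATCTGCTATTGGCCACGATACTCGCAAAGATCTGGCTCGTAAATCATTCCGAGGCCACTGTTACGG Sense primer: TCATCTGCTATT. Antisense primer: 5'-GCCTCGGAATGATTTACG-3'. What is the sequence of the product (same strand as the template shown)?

5'-TCATCTGCTATTGGCCACGATACTCGCAAAGATCTGGCTCGTAAATCATTCCGAGGC-3'

The forward primer matches the template at positions 41–52.
Reverse complement of the reverse primer: CGTAAATCATTCCGAGGC. This occurs on the top strand at positions 80–97.
The product is the template from position 41 through 97 (57 bp).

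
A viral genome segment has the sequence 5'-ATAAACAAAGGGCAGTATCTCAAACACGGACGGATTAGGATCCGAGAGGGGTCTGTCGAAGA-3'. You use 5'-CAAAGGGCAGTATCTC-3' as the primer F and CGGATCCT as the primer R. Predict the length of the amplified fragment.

The forward primer matches the template at positions 6–21.
The reverse primer's reverse complement is AGGATCCG, which matches the template at positions 37–44.
Amplicon spans positions 6–44: 39 bp.

39 bp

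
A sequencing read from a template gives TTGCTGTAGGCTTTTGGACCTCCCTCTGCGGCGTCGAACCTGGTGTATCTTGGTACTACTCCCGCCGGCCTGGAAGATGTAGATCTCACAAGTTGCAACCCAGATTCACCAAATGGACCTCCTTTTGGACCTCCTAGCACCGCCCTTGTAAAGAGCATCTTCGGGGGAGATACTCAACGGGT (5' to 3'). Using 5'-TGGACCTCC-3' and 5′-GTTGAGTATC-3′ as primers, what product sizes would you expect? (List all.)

164 bp, 65 bp, 53 bp

The forward primer TGGACCTCC matches the top strand at positions 15–23, 114–122, 126–134.
The reverse primer's reverse complement is GATACTCAAC, matching at positions 169–178.
Each forward site pairs with the reverse site to give a product ending at position 178: sizes 164, 65, 53 bp.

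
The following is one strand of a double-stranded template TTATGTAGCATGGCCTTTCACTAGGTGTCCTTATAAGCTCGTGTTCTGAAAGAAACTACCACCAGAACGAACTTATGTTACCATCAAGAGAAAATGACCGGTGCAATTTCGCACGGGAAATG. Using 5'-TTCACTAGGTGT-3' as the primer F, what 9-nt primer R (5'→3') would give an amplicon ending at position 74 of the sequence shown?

The forward primer binds at positions 17–28; the product's 3' end on the top strand is position 74.
The reverse primer anneals to the top strand over positions 66–74, i.e. to AACGAACTT.
Its sequence written 5'→3' is the reverse complement: AAGTTCGTT.

5'-AAGTTCGTT-3'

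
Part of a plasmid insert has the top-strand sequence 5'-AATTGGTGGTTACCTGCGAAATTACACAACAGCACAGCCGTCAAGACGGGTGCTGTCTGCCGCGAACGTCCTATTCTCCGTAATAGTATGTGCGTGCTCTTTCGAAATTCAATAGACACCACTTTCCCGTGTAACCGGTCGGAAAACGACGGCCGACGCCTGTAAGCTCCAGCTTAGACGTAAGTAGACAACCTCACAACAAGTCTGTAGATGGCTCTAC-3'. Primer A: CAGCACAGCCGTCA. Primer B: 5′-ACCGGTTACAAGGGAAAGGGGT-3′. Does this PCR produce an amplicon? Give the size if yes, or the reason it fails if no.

No product — primer B has no binding site in the template.

Primer B (ACCGGTTACAAGGGAAAGGGGT) does not match the top strand, and its reverse complement ACCCCTTTCCCTTGTAACCGGT does not match either.
With no annealing site for primer B, no amplification occurs.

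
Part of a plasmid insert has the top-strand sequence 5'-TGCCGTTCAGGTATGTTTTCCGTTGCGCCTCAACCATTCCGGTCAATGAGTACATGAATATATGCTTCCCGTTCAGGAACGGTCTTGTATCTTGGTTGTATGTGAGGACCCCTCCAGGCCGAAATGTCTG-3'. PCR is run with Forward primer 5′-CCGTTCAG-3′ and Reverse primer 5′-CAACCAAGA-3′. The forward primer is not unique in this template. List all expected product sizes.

96 bp, 30 bp

The forward primer CCGTTCAG matches the top strand at positions 3–10, 69–76.
The reverse primer's reverse complement is TCTTGGTTG, matching at positions 90–98.
Each forward site pairs with the reverse site to give a product ending at position 98: sizes 96, 30 bp.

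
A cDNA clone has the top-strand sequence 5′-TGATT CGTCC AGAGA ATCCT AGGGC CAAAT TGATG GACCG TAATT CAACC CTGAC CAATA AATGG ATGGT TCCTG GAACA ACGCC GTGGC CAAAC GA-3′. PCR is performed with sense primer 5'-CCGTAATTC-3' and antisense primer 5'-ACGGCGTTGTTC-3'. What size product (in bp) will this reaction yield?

The forward primer matches the template at positions 38–46.
The reverse primer's reverse complement is GAACAACGCCGT, which matches the template at positions 76–87.
Product length = (reverse-primer end) − (forward-primer start) + 1 = 87 − 38 + 1 = 50 bp.

50 bp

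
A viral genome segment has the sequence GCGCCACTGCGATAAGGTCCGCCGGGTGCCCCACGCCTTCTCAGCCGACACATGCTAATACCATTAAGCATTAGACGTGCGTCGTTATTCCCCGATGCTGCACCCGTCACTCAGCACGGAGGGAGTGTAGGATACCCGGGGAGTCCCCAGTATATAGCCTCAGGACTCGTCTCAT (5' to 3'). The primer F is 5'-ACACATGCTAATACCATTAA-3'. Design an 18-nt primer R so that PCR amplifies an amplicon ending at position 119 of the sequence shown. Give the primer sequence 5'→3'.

5'-CCGTGCTGAGTGACGGGT-3'

The forward primer binds at positions 48–67; the product's 3' end on the top strand is position 119.
The reverse primer anneals to the top strand over positions 102–119, i.e. to ACCCGTCACTCAGCACGG.
Its sequence written 5'→3' is the reverse complement: CCGTGCTGAGTGACGGGT.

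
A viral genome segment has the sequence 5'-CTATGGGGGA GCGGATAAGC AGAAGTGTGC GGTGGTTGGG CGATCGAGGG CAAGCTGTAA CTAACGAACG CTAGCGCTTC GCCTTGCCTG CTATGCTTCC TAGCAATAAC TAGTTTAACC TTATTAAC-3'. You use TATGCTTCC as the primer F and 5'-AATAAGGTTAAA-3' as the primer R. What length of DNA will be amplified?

Forward primer TATGCTTCC is found on the top strand at positions 92–100.
Reverse complement of the reverse primer: TTTAACCTTATT. This occurs on the top strand at positions 114–125.
Amplicon spans positions 92–125: 34 bp.

34 bp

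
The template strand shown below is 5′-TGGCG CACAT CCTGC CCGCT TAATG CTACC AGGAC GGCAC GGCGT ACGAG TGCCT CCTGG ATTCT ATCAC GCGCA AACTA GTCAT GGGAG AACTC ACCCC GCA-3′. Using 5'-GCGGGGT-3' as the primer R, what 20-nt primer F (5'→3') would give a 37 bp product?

The reverse primer's reverse complement ACCCCGC matches the template at positions 96–102, so the product ends at position 102.
A 37 bp product then starts at position 102 − 37 + 1 = 66.
The forward primer is identical to the top strand there: ATCACGCGCAAACTAGTCAT.

5'-ATCACGCGCAAACTAGTCAT-3'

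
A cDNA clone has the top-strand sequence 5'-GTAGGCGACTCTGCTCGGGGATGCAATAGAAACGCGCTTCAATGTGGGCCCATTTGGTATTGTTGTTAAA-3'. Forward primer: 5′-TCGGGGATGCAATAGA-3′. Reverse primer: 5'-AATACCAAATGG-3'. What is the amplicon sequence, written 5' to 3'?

The forward primer matches the template at positions 15–30.
The reverse primer's reverse complement is CCATTTGGTATT, which matches the template at positions 50–61.
The product is the template from position 15 through 61 (47 bp).

5'-TCGGGGATGCAATAGAAACGCGCTTCAATGTGGGCCCATTTGGTATT-3'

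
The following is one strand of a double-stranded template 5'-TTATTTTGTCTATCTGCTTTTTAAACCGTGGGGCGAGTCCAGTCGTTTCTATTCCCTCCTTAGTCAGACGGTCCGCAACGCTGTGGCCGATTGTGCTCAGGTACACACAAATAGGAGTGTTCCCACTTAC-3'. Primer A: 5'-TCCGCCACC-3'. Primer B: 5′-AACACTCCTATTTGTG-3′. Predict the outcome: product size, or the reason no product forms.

No product — primer A has no binding site in the template.

Primer A (TCCGCCACC) does not match the top strand, and its reverse complement GGTGGCGGA does not match either.
With no annealing site for primer A, no amplification occurs.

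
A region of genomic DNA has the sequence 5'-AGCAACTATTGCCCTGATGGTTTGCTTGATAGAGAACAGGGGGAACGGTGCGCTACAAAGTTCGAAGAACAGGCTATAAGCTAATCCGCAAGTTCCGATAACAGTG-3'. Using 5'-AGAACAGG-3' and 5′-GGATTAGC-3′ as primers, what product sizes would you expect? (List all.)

55 bp, 22 bp

The forward primer AGAACAGG matches the top strand at positions 33–40, 66–73.
The reverse primer's reverse complement is GCTAATCC, matching at positions 80–87.
Each forward site pairs with the reverse site to give a product ending at position 87: sizes 55, 22 bp.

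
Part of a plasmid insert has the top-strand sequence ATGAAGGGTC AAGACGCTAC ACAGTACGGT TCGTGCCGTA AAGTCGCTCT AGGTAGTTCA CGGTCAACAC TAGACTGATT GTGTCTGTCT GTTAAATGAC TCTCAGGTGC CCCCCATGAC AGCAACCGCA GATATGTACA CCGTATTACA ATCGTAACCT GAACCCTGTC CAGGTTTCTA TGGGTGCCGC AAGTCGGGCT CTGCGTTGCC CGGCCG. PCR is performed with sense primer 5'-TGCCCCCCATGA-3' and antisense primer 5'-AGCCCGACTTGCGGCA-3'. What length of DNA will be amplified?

The forward primer matches the template at positions 108–119.
Reverse complement of the reverse primer: TGCCGCAAGTCGGGCT. This occurs on the top strand at positions 185–200.
Product length = (reverse-primer end) − (forward-primer start) + 1 = 200 − 108 + 1 = 93 bp.

93 bp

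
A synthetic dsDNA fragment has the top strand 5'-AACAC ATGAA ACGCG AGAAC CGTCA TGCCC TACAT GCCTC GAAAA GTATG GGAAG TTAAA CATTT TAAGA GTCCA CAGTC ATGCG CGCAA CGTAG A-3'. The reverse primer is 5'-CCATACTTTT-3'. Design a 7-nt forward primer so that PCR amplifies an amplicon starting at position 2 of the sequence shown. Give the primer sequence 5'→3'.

5'-ACACATG-3'

The reverse primer's reverse complement AAAAGTATGG matches the template at positions 42–51; the product starts at position 2.
The forward primer is identical to the top strand over positions 2–8: ACACATG.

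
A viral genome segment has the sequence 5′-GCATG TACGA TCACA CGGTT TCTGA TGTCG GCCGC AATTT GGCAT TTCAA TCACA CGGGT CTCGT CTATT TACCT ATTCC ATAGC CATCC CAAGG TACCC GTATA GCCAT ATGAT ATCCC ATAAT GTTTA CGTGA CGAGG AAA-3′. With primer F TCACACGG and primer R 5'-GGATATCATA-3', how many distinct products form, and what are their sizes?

The forward primer TCACACGG matches the top strand at positions 11–18, 51–58.
The reverse primer's reverse complement is TATGATATCC, matching at positions 110–119.
Each forward site pairs with the reverse site to give a product ending at position 119: sizes 109, 69 bp.

Two products: 109 bp, 69 bp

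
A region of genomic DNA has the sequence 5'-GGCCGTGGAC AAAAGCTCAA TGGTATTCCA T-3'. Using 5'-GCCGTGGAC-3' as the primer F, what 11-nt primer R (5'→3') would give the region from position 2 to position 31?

The product's 3' end on the top strand is position 31.
The reverse primer anneals to the top strand over positions 21–31, i.e. to TGGTATTCCAT.
Its sequence written 5'→3' is the reverse complement: ATGGAATACCA.

5'-ATGGAATACCA-3'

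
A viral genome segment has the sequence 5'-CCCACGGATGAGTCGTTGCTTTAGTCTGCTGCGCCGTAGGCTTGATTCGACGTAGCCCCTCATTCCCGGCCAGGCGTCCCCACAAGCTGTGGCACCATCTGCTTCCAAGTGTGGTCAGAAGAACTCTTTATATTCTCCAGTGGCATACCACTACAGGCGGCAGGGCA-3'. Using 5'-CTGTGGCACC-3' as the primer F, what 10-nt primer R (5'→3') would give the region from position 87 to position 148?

5'-GTATGCCACT-3'

The product's 3' end on the top strand is position 148.
The reverse primer anneals to the top strand over positions 139–148, i.e. to AGTGGCATAC.
Its sequence written 5'→3' is the reverse complement: GTATGCCACT.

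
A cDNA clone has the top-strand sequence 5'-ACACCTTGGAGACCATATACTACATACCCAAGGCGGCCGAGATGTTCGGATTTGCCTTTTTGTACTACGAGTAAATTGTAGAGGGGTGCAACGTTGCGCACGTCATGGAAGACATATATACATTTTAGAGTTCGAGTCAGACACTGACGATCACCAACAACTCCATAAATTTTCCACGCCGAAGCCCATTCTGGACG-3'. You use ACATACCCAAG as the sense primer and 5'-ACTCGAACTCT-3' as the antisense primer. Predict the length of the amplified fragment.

116 bp

The forward primer matches the template at positions 22–32.
The reverse primer's reverse complement is AGAGTTCGAGT, which matches the template at positions 127–137.
Amplicon spans positions 22–137: 116 bp.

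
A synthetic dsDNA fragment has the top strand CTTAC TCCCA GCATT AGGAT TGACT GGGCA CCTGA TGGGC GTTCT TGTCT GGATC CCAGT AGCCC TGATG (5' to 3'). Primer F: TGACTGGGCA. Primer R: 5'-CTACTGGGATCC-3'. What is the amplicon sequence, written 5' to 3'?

The forward primer matches the template at positions 21–30.
Reverse complement of the reverse primer: GGATCCCAGTAG. This occurs on the top strand at positions 51–62.
The product is the template from position 21 through 62 (42 bp).

5'-TGACTGGGCACCTGATGGGCGTTCTTGTCTGGATCCCAGTAG-3'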